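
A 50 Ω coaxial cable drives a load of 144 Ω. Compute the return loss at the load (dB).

Γ = (144 − 50)/(144 + 50) = 0.485
RL = −20·log₁₀|Γ| = −20·log₁₀(0.485)

RL ≈ 6.29 dB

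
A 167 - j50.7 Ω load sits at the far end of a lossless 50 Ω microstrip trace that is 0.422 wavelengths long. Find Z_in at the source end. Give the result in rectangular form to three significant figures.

βl = 2π × 0.422 = 152°
tan(βl) = tan(152°) = -0.534
Z_in = Z_0·(Z_L + jZ_0·tanβl)/(Z_0 + jZ_L·tanβl)
     = 50·(167 − j77.4)/(23 − j89.1)

Z_in ≈ 63.4 + j77.4 Ω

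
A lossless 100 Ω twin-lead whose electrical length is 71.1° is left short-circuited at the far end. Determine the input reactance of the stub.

tan(βl) = 2.92
For a short-circuited stub, Z_in = jZ_0·tan(βl)

X_in ≈ 292 Ω (inductive)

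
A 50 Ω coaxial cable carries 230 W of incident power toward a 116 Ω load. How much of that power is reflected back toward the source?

Γ = (116 − 50)/(116 + 50) = 0.398
|Γ|² = 0.158
P_refl = |Γ|²·P_inc = 36.4 W, P_del = (1 − |Γ|²)·P_inc = 194 W

P_reflected ≈ 36.4 W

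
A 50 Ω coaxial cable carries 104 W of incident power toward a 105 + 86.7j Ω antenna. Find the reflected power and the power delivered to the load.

|Γ| = |(55 + j86.7)/(155 + j86.7)| = 0.578
|Γ|² = 0.334
P_refl = |Γ|²·P_inc = 34.8 W, P_del = (1 − |Γ|²)·P_inc = 69.2 W

P_reflected ≈ 34.8 W; P_delivered ≈ 69.2 W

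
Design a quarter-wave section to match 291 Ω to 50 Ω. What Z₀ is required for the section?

Z_qwt = √(Z_0·R_L) = √(50 × 291) = √14550

Z_qwt ≈ 121 Ω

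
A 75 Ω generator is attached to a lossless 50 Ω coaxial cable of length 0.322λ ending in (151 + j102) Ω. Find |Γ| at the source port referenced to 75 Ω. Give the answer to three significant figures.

|Γ| ≈ 0.732

βl = 2π × 0.322 = 116°
tan(βl) = -2.06
Z_in = Z_0·(Z_L + jZ_0·tanβl)/(Z_0 + jZ_L·tanβl) = 12 + j14.2 Ω
Γ_s = (Z_in − Z_s)/(Z_in + Z_s) = (-63 + j14.2)/(87 + j14.2), |Γ_s| = 0.732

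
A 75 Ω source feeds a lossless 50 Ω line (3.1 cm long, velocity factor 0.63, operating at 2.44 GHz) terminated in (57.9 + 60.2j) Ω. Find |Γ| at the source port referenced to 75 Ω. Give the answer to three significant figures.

λ = v/f = 0.63·c / 2.44 GHz = 0.0775 m
βl = 2π·l/λ = 2π × 0.4 = 144°
tan(βl) = -0.725
Z_in = Z_0·(Z_L + jZ_0·tanβl)/(Z_0 + jZ_L·tanβl) = 21 + j22.2 Ω
Γ_s = (Z_in − Z_s)/(Z_in + Z_s) = (-54 + j22.2)/(96 + j22.2), |Γ_s| = 0.593

|Γ| ≈ 0.593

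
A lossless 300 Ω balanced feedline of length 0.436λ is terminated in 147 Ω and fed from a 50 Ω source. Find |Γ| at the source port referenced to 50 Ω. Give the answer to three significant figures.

βl = 2π × 0.436 = 157°
tan(βl) = -0.425
Z_in = Z_0·(Z_L + jZ_0·tanβl)/(Z_0 + jZ_L·tanβl) = 166 − j92.9 Ω
Γ_s = (Z_in − Z_s)/(Z_in + Z_s) = (116 − j92.9)/(216 − j92.9), |Γ_s| = 0.632

|Γ| ≈ 0.632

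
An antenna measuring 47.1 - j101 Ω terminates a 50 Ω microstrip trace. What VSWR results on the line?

VSWR ≈ 6.17

Γ = (Z_L − Z_0)/(Z_L + Z_0) = (-2.9 − j101)/(97.1 − j101)
|Γ| = 101/140 = 0.721
VSWR = (1 + |Γ|)/(1 − |Γ|) = 1.72/0.279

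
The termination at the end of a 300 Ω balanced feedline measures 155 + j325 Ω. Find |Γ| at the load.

|Γ| ≈ 0.636

Γ = (Z_L − Z_0)/(Z_L + Z_0) = (-145 + j325)/(455 + j325)
|Γ| = 356/559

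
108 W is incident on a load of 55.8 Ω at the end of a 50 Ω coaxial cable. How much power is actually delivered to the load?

P_delivered ≈ 108 W

Γ = (55.8 − 50)/(55.8 + 50) = 0.0548
|Γ|² = 0.00301
P_refl = |Γ|²·P_inc = 0.325 W, P_del = (1 − |Γ|²)·P_inc = 108 W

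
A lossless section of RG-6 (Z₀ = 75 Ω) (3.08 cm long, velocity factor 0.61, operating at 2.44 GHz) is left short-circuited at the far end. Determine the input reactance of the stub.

X_in ≈ -47.2 Ω (capacitive)

λ = v/f = 0.61·c / 2.44 GHz = 0.075 m
βl = 2π·l/λ = 2π × 0.411 = 148°
tan(βl) = -0.629
For a short-circuited stub, Z_in = jZ_0·tan(βl)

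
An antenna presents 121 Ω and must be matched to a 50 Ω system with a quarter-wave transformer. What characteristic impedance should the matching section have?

Z_qwt = √(Z_0·R_L) = √(50 × 121) = √6050

Z_qwt ≈ 77.8 Ω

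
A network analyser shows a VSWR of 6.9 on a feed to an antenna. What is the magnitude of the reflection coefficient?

|Γ| ≈ 0.747

|Γ| = (S − 1)/(S + 1) = (6.9 − 1)/(6.9 + 1) = 5.9/7.9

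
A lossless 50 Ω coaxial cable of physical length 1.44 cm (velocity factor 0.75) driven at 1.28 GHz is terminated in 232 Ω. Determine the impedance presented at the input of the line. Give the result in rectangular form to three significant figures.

λ = v/f = 0.75·c / 1.28 GHz = 0.176 m
βl = 2π·l/λ = 2π × 0.0819 = 29.5°
tan(βl) = tan(29.5°) = 0.566
Z_in = Z_0·(Z_L + jZ_0·tanβl)/(Z_0 + jZ_L·tanβl)
     = 50·(232 + j28.3)/(50 + j131)

Z_in ≈ 38.8 − j73.6 Ω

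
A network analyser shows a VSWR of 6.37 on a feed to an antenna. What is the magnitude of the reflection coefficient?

|Γ| = (S − 1)/(S + 1) = (6.37 − 1)/(6.37 + 1) = 5.37/7.37

|Γ| ≈ 0.729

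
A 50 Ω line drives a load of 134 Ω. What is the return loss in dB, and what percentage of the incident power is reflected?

Γ = (134 − 50)/(134 + 50) = 0.457
RL = −20·log₁₀(0.457) = 6.81 dB
P_refl/P_inc = |Γ|² = 0.208

RL ≈ 6.81 dB; 20.8% of incident power reflected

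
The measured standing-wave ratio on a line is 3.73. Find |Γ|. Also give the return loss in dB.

|Γ| ≈ 0.577; return loss ≈ 4.77 dB

|Γ| = (S − 1)/(S + 1) = (3.73 − 1)/(3.73 + 1) = 2.73/4.73
RL = −20·log₁₀|Γ| = −20·log₁₀(0.577)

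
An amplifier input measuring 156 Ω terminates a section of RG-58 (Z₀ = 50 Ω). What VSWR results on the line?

Γ = (156 − 50)/(156 + 50) = 0.515
VSWR = (1 + 0.515)/(1 − 0.515)

VSWR ≈ 3.12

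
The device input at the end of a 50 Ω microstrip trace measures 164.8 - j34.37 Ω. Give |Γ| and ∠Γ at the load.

Γ = (Z_L − Z_0)/(Z_L + Z_0) = (114.8 − j34.37)/(214.8 − j34.37)
|Γ| = 120/218 = 0.551

Γ ≈ 0.551 ∠ -7.58°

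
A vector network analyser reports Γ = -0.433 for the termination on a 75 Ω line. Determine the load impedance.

Z_L ≈ 29.7 Ω

Z_L = Z_0·(1 + Γ)/(1 − Γ) = 75·(0.567)/(1.43)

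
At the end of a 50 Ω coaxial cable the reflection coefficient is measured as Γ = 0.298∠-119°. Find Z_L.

Z_L = Z_0·(1 + Γ)/(1 − Γ) = 50·(0.856 − j0.261)/(1.14 + j0.261)

Z_L ≈ 33.1 − j18.9 Ω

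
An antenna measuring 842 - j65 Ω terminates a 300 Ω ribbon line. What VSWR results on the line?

VSWR ≈ 2.83

Γ = (Z_L − Z_0)/(Z_L + Z_0) = (542 − j65)/(1142 − j65)
|Γ| = 546/1140 = 0.477
VSWR = (1 + |Γ|)/(1 − |Γ|) = 1.48/0.523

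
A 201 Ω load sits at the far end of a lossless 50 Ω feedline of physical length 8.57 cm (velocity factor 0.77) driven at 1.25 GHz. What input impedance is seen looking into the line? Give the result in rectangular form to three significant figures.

Z_in ≈ 113 + j94 Ω

λ = v/f = 0.77·c / 1.25 GHz = 0.185 m
βl = 2π·l/λ = 2π × 0.464 = 167°
tan(βl) = tan(167°) = -0.232
Z_in = Z_0·(Z_L + jZ_0·tanβl)/(Z_0 + jZ_L·tanβl)
     = 50·(201 − j11.6)/(50 − j46.6)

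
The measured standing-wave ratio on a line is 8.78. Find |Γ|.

|Γ| = (S − 1)/(S + 1) = (8.78 − 1)/(8.78 + 1) = 7.78/9.78

|Γ| ≈ 0.796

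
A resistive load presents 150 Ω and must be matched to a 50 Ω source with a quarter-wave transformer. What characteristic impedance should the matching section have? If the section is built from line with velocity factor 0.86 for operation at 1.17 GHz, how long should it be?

Z_qwt ≈ 86.6 Ω; length ≈ 5.51 cm

Z_qwt = √(Z_0·R_L) = √(50 × 150) = √7500
λ = 0.86·c/f = 0.221 m, so l = λ/4 = 0.0551 m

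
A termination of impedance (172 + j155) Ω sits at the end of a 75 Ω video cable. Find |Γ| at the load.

|Γ| ≈ 0.627

Γ = (Z_L − Z_0)/(Z_L + Z_0) = (97 + j155)/(247 + j155)
|Γ| = 183/292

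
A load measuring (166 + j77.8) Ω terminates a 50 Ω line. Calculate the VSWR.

VSWR ≈ 4.11

Γ = (Z_L − Z_0)/(Z_L + Z_0) = (116 + j77.8)/(216 + j77.8)
|Γ| = 140/230 = 0.608
VSWR = (1 + |Γ|)/(1 − |Γ|) = 1.61/0.392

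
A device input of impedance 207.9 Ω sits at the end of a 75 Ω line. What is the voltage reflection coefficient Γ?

Γ = 0.47

Γ = (Z_L − Z_0)/(Z_L + Z_0) = (207.9 − 75)/(207.9 + 75) = 132.9/282.9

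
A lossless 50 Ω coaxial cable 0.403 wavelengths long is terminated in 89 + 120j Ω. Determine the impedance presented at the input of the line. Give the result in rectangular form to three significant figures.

Z_in ≈ 15.2 + j38.9 Ω

βl = 2π × 0.403 = 145°
tan(βl) = tan(145°) = -0.698
Z_in = Z_0·(Z_L + jZ_0·tanβl)/(Z_0 + jZ_L·tanβl)
     = 50·(89 + j85.1)/(134 − j62.1)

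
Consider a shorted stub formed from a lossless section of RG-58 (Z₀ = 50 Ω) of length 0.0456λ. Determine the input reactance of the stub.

βl = 2π × 0.0456 = 16.4°
tan(βl) = 0.295
For a shorted stub, Z_in = jZ_0·tan(βl)

X_in ≈ 14.7 Ω (inductive)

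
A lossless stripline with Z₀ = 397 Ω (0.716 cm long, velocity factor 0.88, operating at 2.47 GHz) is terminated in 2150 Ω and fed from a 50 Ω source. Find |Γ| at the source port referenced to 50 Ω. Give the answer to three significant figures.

λ = v/f = 0.88·c / 2.47 GHz = 0.107 m
βl = 2π·l/λ = 2π × 0.067 = 24.1°
tan(βl) = 0.448
Z_in = Z_0·(Z_L + jZ_0·tanβl)/(Z_0 + jZ_L·tanβl) = 375 − j732 Ω
Γ_s = (Z_in − Z_s)/(Z_in + Z_s) = (325 − j732)/(425 − j732), |Γ_s| = 0.946

|Γ| ≈ 0.946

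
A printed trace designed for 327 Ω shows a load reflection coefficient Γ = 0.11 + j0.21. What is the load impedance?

Z_L ≈ 369 + j164 Ω

Z_L = Z_0·(1 + Γ)/(1 − Γ) = 327·(1.11 + j0.21)/(0.89 − j0.21)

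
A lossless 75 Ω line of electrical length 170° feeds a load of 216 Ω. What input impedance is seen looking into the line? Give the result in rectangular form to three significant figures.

Z_in ≈ 177 + j76.7 Ω

tan(βl) = tan(170°) = -0.176
Z_in = Z_0·(Z_L + jZ_0·tanβl)/(Z_0 + jZ_L·tanβl)
     = 75·(216 − j13.2)/(75 − j38.1)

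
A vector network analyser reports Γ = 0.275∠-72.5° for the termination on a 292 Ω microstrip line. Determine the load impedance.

Z_L = Z_0·(1 + Γ)/(1 − Γ) = 292·(1.08 − j0.262)/(0.917 + j0.262)

Z_L ≈ 297 − j168 Ω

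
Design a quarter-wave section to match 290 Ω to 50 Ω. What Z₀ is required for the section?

Z_qwt = √(Z_0·R_L) = √(50 × 290) = √14500

Z_qwt ≈ 120 Ω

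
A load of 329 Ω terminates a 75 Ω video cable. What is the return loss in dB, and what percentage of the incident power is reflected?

Γ = (329 − 75)/(329 + 75) = 0.629
RL = −20·log₁₀(0.629) = 4.03 dB
P_refl/P_inc = |Γ|² = 0.395

RL ≈ 4.03 dB; 39.5% of incident power reflected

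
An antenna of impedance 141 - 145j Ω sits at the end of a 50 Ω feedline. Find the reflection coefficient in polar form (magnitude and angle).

Γ ≈ 0.714 ∠ -20.7°

Γ = (Z_L − Z_0)/(Z_L + Z_0) = (91 − j145)/(191 − j145)
|Γ| = 171/240 = 0.714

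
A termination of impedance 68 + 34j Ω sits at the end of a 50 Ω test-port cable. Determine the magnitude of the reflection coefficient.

|Γ| ≈ 0.313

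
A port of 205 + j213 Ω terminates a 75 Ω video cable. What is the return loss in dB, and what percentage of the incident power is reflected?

RL ≈ 2.98 dB; 50.3% of incident power reflected

Γ = (130 + j213)/(280 + j213), |Γ| = 0.709
RL = −20·log₁₀(0.709) = 2.98 dB
P_refl/P_inc = |Γ|² = 0.503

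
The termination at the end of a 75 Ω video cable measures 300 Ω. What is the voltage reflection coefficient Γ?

Γ = (Z_L − Z_0)/(Z_L + Z_0) = (300 − 75)/(300 + 75) = 225/375

Γ = 0.6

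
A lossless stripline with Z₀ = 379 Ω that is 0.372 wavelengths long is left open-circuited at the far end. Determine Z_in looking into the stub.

βl = 2π × 0.372 = 134°
tan(βl) = -1.04
For an open-circuited stub, Z_in = −jZ_0·cot(βl) = −jZ_0/tan(βl)

Z_in ≈ +j365 Ω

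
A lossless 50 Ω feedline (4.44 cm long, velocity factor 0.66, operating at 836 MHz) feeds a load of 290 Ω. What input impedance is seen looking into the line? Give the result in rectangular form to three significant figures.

Z_in ≈ 10.1 − j20 Ω

λ = v/f = 0.66·c / 836 MHz = 0.237 m
βl = 2π·l/λ = 2π × 0.187 = 67.5°
tan(βl) = tan(67.5°) = 2.41
Z_in = Z_0·(Z_L + jZ_0·tanβl)/(Z_0 + jZ_L·tanβl)
     = 50·(290 + j121)/(50 + j700)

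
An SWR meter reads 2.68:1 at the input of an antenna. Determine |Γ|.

|Γ| = (S − 1)/(S + 1) = (2.68 − 1)/(2.68 + 1) = 1.68/3.68

|Γ| ≈ 0.457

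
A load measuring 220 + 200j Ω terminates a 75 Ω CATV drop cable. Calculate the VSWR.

Γ = (Z_L − Z_0)/(Z_L + Z_0) = (145 + j200)/(295 + j200)
|Γ| = 247/356 = 0.693
VSWR = (1 + |Γ|)/(1 − |Γ|) = 1.69/0.307

VSWR ≈ 5.52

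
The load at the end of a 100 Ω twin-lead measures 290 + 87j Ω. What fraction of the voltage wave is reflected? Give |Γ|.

Γ = (Z_L − Z_0)/(Z_L + Z_0) = (190 + j87)/(390 + j87)
|Γ| = 209/400

|Γ| ≈ 0.523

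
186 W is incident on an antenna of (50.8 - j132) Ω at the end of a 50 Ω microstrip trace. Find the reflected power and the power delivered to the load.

P_reflected ≈ 117 W; P_delivered ≈ 68.5 W

|Γ| = |(0.8 − j132)/(100.8 − j132)| = 0.795
|Γ|² = 0.632
P_refl = |Γ|²·P_inc = 117 W, P_del = (1 − |Γ|²)·P_inc = 68.5 W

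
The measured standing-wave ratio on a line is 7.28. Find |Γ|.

|Γ| = (S − 1)/(S + 1) = (7.28 − 1)/(7.28 + 1) = 6.28/8.28

|Γ| ≈ 0.758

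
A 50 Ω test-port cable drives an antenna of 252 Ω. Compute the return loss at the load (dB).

Γ = (252 − 50)/(252 + 50) = 0.669
RL = −20·log₁₀|Γ| = −20·log₁₀(0.669)

RL ≈ 3.49 dB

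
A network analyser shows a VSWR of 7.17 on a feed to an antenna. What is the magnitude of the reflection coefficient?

|Γ| ≈ 0.755

|Γ| = (S − 1)/(S + 1) = (7.17 − 1)/(7.17 + 1) = 6.17/8.17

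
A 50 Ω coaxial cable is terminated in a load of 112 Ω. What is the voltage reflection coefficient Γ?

Γ = 0.383

Γ = (Z_L − Z_0)/(Z_L + Z_0) = (112 − 50)/(112 + 50) = 62/162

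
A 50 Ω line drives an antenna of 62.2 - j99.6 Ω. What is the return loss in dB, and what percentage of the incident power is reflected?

Γ = (12.2 − j99.6)/(112.2 − j99.6), |Γ| = 0.669
RL = −20·log₁₀(0.669) = 3.49 dB
P_refl/P_inc = |Γ|² = 0.447

RL ≈ 3.49 dB; 44.7% of incident power reflected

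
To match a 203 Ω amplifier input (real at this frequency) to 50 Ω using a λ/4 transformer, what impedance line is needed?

Z_qwt ≈ 101 Ω

Z_qwt = √(Z_0·R_L) = √(50 × 203) = √10150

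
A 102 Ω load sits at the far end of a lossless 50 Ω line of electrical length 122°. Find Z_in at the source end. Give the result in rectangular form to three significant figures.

Z_in ≈ 31.2 + j21.7 Ω

tan(βl) = tan(122°) = -1.6
Z_in = Z_0·(Z_L + jZ_0·tanβl)/(Z_0 + jZ_L·tanβl)
     = 50·(102 − j80)/(50 − j163)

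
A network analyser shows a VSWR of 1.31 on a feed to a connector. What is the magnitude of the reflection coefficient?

|Γ| ≈ 0.134

|Γ| = (S − 1)/(S + 1) = (1.31 − 1)/(1.31 + 1) = 0.31/2.31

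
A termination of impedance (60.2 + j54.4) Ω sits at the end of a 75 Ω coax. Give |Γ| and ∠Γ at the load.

Γ ≈ 0.387 ∠ 83.3°

Γ = (Z_L − Z_0)/(Z_L + Z_0) = (-14.8 + j54.4)/(135.2 + j54.4)
|Γ| = 56.4/146 = 0.387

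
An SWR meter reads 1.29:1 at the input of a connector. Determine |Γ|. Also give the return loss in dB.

|Γ| ≈ 0.127; return loss ≈ 17.9 dB

|Γ| = (S − 1)/(S + 1) = (1.29 − 1)/(1.29 + 1) = 0.29/2.29
RL = −20·log₁₀|Γ| = −20·log₁₀(0.127)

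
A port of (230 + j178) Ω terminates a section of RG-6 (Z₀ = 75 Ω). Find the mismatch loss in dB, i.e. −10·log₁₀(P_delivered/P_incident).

Γ = (155 + j178)/(305 + j178), |Γ| = 0.668
|Γ|² = 0.447, so P_del/P_inc = 1 − |Γ|² = 0.553
ML = −10·log₁₀(1 − |Γ|²)

mismatch loss ≈ 2.57 dB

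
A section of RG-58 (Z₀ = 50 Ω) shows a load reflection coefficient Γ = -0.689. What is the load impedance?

Z_L = Z_0·(1 + Γ)/(1 − Γ) = 50·(0.311)/(1.69)

Z_L ≈ 9.21 Ω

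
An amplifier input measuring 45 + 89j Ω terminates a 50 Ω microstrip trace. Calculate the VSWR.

Γ = (Z_L − Z_0)/(Z_L + Z_0) = (-5 + j89)/(95 + j89)
|Γ| = 89.1/130 = 0.685
VSWR = (1 + |Γ|)/(1 − |Γ|) = 1.68/0.315

VSWR ≈ 5.34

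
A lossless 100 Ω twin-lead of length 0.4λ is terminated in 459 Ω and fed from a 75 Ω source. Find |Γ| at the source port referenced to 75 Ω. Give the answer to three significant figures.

|Γ| ≈ 0.678

βl = 2π × 0.4 = 144°
tan(βl) = -0.727
Z_in = Z_0·(Z_L + jZ_0·tanβl)/(Z_0 + jZ_L·tanβl) = 57.9 + j120 Ω
Γ_s = (Z_in − Z_s)/(Z_in + Z_s) = (-17.1 + j120)/(133 + j120), |Γ_s| = 0.678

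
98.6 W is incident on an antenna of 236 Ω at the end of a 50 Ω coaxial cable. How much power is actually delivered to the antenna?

P_delivered ≈ 56.9 W

Γ = (236 − 50)/(236 + 50) = 0.65
|Γ|² = 0.423
P_refl = |Γ|²·P_inc = 41.7 W, P_del = (1 − |Γ|²)·P_inc = 56.9 W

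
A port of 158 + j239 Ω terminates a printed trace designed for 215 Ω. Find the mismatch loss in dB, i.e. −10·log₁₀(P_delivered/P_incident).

Γ = (-57 + j239)/(373 + j239), |Γ| = 0.555
|Γ|² = 0.308, so P_del/P_inc = 1 − |Γ|² = 0.692
ML = −10·log₁₀(1 − |Γ|²)

mismatch loss ≈ 1.6 dB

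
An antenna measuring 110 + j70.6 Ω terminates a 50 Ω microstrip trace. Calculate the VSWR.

Γ = (Z_L − Z_0)/(Z_L + Z_0) = (60 + j70.6)/(160 + j70.6)
|Γ| = 92.7/175 = 0.53
VSWR = (1 + |Γ|)/(1 − |Γ|) = 1.53/0.47

VSWR ≈ 3.25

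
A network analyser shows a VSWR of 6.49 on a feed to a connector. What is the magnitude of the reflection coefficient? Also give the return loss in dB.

|Γ| = (S − 1)/(S + 1) = (6.49 − 1)/(6.49 + 1) = 5.49/7.49
RL = −20·log₁₀|Γ| = −20·log₁₀(0.733)

|Γ| ≈ 0.733; return loss ≈ 2.7 dB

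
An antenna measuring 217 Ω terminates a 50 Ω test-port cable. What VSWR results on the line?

VSWR ≈ 4.34

For a purely resistive load, VSWR = R_L/Z_0 or Z_0/R_L (whichever > 1) = 217/50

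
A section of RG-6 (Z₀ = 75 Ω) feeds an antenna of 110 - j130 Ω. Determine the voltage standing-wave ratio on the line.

Γ = (Z_L − Z_0)/(Z_L + Z_0) = (35 − j130)/(185 − j130)
|Γ| = 135/226 = 0.595
VSWR = (1 + |Γ|)/(1 − |Γ|) = 1.6/0.405

VSWR ≈ 3.94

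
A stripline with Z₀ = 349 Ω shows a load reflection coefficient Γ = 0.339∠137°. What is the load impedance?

Z_L ≈ 192 + j100 Ω

Z_L = Z_0·(1 + Γ)/(1 − Γ) = 349·(0.752 + j0.231)/(1.25 − j0.231)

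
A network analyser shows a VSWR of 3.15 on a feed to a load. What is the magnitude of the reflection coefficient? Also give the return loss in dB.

|Γ| ≈ 0.518; return loss ≈ 5.71 dB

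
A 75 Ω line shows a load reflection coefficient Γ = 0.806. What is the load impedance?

Z_L = Z_0·(1 + Γ)/(1 − Γ) = 75·(1.81)/(0.194)

Z_L ≈ 698 Ω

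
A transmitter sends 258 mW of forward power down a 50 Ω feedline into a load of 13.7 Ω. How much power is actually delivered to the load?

Γ = (13.7 − 50)/(13.7 + 50) = -0.57
|Γ|² = 0.325
P_refl = |Γ|²·P_inc = 83.8 mW, P_del = (1 − |Γ|²)·P_inc = 174 mW

P_delivered ≈ 174 mW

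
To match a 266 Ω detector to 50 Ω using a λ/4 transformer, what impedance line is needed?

Z_qwt = √(Z_0·R_L) = √(50 × 266) = √13300

Z_qwt ≈ 115 Ω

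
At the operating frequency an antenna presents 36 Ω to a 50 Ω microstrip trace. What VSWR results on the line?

Γ = (36 − 50)/(36 + 50) = -0.163
VSWR = (1 + 0.163)/(1 − 0.163)

VSWR ≈ 1.39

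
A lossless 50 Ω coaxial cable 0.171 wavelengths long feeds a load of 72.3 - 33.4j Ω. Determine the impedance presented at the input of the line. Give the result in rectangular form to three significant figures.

βl = 2π × 0.171 = 61.6°
tan(βl) = tan(61.6°) = 1.85
Z_in = Z_0·(Z_L + jZ_0·tanβl)/(Z_0 + jZ_L·tanβl)
     = 50·(72.3 + j58.9)/(112 + j133)

Z_in ≈ 26.3 − j5.07 Ω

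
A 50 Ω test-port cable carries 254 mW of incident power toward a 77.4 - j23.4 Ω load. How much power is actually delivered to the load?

|Γ| = |(27.4 − j23.4)/(127.4 − j23.4)| = 0.278
|Γ|² = 0.0774
P_refl = |Γ|²·P_inc = 19.7 mW, P_del = (1 − |Γ|²)·P_inc = 234 mW

P_delivered ≈ 234 mW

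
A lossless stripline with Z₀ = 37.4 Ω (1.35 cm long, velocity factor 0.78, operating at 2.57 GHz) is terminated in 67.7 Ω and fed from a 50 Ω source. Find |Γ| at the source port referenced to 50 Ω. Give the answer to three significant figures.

λ = v/f = 0.78·c / 2.57 GHz = 0.0911 m
βl = 2π·l/λ = 2π × 0.148 = 53.4°
tan(βl) = 1.35
Z_in = Z_0·(Z_L + jZ_0·tanβl)/(Z_0 + jZ_L·tanβl) = 27.4 − j16.5 Ω
Γ_s = (Z_in − Z_s)/(Z_in + Z_s) = (-22.6 − j16.5)/(77.4 − j16.5), |Γ_s| = 0.353

|Γ| ≈ 0.353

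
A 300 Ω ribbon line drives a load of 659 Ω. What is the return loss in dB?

RL ≈ 8.53 dB

Γ = (659 − 300)/(659 + 300) = 0.374
RL = −20·log₁₀|Γ| = −20·log₁₀(0.374)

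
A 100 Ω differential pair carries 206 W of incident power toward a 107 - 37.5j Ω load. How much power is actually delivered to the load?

|Γ| = |(7 − j37.5)/(207 − j37.5)| = 0.181
|Γ|² = 0.0329
P_refl = |Γ|²·P_inc = 6.77 W, P_del = (1 − |Γ|²)·P_inc = 199 W

P_delivered ≈ 199 W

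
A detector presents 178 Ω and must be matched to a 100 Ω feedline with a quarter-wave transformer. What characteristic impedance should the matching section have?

Z_qwt ≈ 133 Ω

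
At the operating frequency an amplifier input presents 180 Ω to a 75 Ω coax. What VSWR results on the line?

For a purely resistive load, VSWR = R_L/Z_0 or Z_0/R_L (whichever > 1) = 180/75

VSWR ≈ 2.4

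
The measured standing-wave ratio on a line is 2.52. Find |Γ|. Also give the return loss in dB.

|Γ| ≈ 0.432; return loss ≈ 7.29 dB

|Γ| = (S − 1)/(S + 1) = (2.52 − 1)/(2.52 + 1) = 1.52/3.52
RL = −20·log₁₀|Γ| = −20·log₁₀(0.432)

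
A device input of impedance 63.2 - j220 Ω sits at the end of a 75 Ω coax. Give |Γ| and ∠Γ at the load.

Γ = (Z_L − Z_0)/(Z_L + Z_0) = (-11.8 − j220)/(138.2 − j220)
|Γ| = 220/260 = 0.848

Γ ≈ 0.848 ∠ -35.2°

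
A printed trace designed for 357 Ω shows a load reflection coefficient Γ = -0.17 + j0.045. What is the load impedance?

Z_L ≈ 252 + j23.4 Ω

Z_L = Z_0·(1 + Γ)/(1 − Γ) = 357·(0.83 + j0.045)/(1.17 − j0.045)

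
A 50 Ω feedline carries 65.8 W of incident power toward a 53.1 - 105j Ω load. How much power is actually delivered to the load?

|Γ| = |(3.1 − j105)/(103.1 − j105)| = 0.714
|Γ|² = 0.51
P_refl = |Γ|²·P_inc = 33.5 W, P_del = (1 − |Γ|²)·P_inc = 32.3 W

P_delivered ≈ 32.3 W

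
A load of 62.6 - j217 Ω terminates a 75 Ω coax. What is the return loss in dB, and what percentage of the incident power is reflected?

RL ≈ 1.45 dB; 71.6% of incident power reflected

Γ = (-12.4 − j217)/(137.6 − j217), |Γ| = 0.846
RL = −20·log₁₀(0.846) = 1.45 dB
P_refl/P_inc = |Γ|² = 0.716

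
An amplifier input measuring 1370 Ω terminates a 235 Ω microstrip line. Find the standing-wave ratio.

VSWR ≈ 5.83

For a purely resistive load, VSWR = R_L/Z_0 or Z_0/R_L (whichever > 1) = 1370/235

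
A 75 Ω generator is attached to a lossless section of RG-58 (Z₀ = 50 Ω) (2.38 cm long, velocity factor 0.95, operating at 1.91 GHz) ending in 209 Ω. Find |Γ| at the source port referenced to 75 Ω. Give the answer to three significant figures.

|Γ| ≈ 0.682

λ = v/f = 0.95·c / 1.91 GHz = 0.149 m
βl = 2π·l/λ = 2π × 0.16 = 57.4°
tan(βl) = 1.56
Z_in = Z_0·(Z_L + jZ_0·tanβl)/(Z_0 + jZ_L·tanβl) = 16.5 − j29.4 Ω
Γ_s = (Z_in − Z_s)/(Z_in + Z_s) = (-58.5 − j29.4)/(91.5 − j29.4), |Γ_s| = 0.682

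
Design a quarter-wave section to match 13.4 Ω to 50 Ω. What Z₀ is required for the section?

Z_qwt ≈ 25.9 Ω

Z_qwt = √(Z_0·R_L) = √(50 × 13.4) = √670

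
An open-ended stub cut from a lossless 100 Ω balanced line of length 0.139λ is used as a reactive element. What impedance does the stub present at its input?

βl = 2π × 0.139 = 50°
tan(βl) = 1.19
For an open-ended stub, Z_in = −jZ_0·cot(βl) = −jZ_0/tan(βl)

Z_in ≈ −j83.8 Ω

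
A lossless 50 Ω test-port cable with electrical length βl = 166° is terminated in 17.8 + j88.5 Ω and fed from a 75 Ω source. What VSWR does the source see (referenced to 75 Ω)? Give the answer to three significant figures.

tan(βl) = -0.249
Z_in = Z_0·(Z_L + jZ_0·tanβl)/(Z_0 + jZ_L·tanβl) = 9.07 + j53.3 Ω
Γ_s = (Z_in − Z_s)/(Z_in + Z_s) = (-65.9 + j53.3)/(84.1 + j53.3), |Γ_s| = 0.852
VSWR = (1 + |Γ_s|)/(1 − |Γ_s|)

VSWR ≈ 12.5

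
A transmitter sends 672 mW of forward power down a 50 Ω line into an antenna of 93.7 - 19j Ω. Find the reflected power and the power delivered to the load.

P_reflected ≈ 72.6 mW; P_delivered ≈ 599 mW

|Γ| = |(43.7 − j19)/(143.7 − j19)| = 0.329
|Γ|² = 0.108
P_refl = |Γ|²·P_inc = 72.6 mW, P_del = (1 − |Γ|²)·P_inc = 599 mW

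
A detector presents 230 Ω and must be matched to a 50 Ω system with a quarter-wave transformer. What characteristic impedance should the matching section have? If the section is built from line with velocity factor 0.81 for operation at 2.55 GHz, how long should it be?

Z_qwt ≈ 107 Ω; length ≈ 2.38 cm

Z_qwt = √(Z_0·R_L) = √(50 × 230) = √11500
λ = 0.81·c/f = 0.0953 m, so l = λ/4 = 0.0238 m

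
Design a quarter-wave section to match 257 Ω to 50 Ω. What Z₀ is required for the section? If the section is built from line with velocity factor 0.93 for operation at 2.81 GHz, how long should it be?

Z_qwt ≈ 113 Ω; length ≈ 2.48 cm

Z_qwt = √(Z_0·R_L) = √(50 × 257) = √12850
λ = 0.93·c/f = 0.0993 m, so l = λ/4 = 0.0248 m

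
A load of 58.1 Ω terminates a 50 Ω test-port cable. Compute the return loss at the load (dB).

RL ≈ 22.5 dB

Γ = (58.1 − 50)/(58.1 + 50) = 0.0749
RL = −20·log₁₀|Γ| = −20·log₁₀(0.0749)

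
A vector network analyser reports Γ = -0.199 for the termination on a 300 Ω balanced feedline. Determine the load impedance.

Z_L = Z_0·(1 + Γ)/(1 − Γ) = 300·(0.801)/(1.2)

Z_L ≈ 200 Ω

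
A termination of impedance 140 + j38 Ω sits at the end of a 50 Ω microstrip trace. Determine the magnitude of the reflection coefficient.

Γ = (Z_L − Z_0)/(Z_L + Z_0) = (90 + j38)/(190 + j38)
|Γ| = 97.7/194

|Γ| ≈ 0.504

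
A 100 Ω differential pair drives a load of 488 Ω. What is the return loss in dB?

RL ≈ 3.61 dB

Γ = (488 − 100)/(488 + 100) = 0.66
RL = −20·log₁₀|Γ| = −20·log₁₀(0.66)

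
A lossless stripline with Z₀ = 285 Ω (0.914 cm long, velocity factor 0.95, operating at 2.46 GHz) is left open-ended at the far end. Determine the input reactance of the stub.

λ = v/f = 0.95·c / 2.46 GHz = 0.116 m
βl = 2π·l/λ = 2π × 0.0789 = 28.4°
tan(βl) = 0.541
For an open-ended stub, Z_in = −jZ_0·cot(βl) = −jZ_0/tan(βl)

X_in ≈ -527 Ω (capacitive)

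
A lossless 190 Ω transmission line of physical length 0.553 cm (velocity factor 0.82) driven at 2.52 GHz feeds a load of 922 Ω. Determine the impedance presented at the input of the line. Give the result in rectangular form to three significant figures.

Z_in ≈ 247 − j374 Ω

λ = v/f = 0.82·c / 2.52 GHz = 0.0976 m
βl = 2π·l/λ = 2π × 0.0566 = 20.4°
tan(βl) = tan(20.4°) = 0.372
Z_in = Z_0·(Z_L + jZ_0·tanβl)/(Z_0 + jZ_L·tanβl)
     = 190·(922 + j70.6)/(190 + j343)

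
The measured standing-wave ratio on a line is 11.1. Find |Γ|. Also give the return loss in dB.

|Γ| ≈ 0.835; return loss ≈ 1.57 dB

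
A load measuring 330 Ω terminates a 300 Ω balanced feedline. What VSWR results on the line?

VSWR ≈ 1.1

Γ = (330 − 300)/(330 + 300) = 0.0476
VSWR = (1 + 0.0476)/(1 − 0.0476)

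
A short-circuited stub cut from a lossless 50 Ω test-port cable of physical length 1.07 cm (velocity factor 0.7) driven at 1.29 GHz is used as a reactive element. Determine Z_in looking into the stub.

Z_in ≈ +j21.9 Ω

λ = v/f = 0.7·c / 1.29 GHz = 0.163 m
βl = 2π·l/λ = 2π × 0.0657 = 23.7°
tan(βl) = 0.438
For a short-circuited stub, Z_in = jZ_0·tan(βl)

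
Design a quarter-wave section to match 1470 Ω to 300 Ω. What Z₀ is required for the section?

Z_qwt = √(Z_0·R_L) = √(300 × 1470) = √441000

Z_qwt ≈ 664 Ω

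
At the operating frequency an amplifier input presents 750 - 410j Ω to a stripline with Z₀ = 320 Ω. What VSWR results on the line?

Γ = (Z_L − Z_0)/(Z_L + Z_0) = (430 − j410)/(1070 − j410)
|Γ| = 594/1150 = 0.519
VSWR = (1 + |Γ|)/(1 − |Γ|) = 1.52/0.481

VSWR ≈ 3.15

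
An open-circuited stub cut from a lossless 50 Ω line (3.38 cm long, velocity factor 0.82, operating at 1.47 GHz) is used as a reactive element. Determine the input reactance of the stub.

X_in ≈ -15.6 Ω (capacitive)

λ = v/f = 0.82·c / 1.47 GHz = 0.167 m
βl = 2π·l/λ = 2π × 0.202 = 72.7°
tan(βl) = 3.21
For an open-circuited stub, Z_in = −jZ_0·cot(βl) = −jZ_0/tan(βl)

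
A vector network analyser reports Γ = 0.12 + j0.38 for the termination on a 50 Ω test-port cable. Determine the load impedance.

Z_L ≈ 45.8 + j41.4 Ω

Z_L = Z_0·(1 + Γ)/(1 − Γ) = 50·(1.12 + j0.38)/(0.88 − j0.38)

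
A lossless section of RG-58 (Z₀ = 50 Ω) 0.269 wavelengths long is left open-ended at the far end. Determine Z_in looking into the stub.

βl = 2π × 0.269 = 96.8°
tan(βl) = -8.34
For an open-ended stub, Z_in = −jZ_0·cot(βl) = −jZ_0/tan(βl)

Z_in ≈ +j6 Ω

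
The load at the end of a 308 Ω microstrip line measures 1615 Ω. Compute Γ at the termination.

Γ = 0.68

Γ = (Z_L − Z_0)/(Z_L + Z_0) = (1615 − 308)/(1615 + 308) = 1307/1923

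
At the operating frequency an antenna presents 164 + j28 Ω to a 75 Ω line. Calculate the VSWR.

VSWR ≈ 2.27

Γ = (Z_L − Z_0)/(Z_L + Z_0) = (89 + j28)/(239 + j28)
|Γ| = 93.3/241 = 0.388
VSWR = (1 + |Γ|)/(1 − |Γ|) = 1.39/0.612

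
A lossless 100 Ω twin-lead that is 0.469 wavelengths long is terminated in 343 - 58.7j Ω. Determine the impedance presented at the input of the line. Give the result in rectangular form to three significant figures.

βl = 2π × 0.469 = 169°
tan(βl) = tan(169°) = -0.197
Z_in = Z_0·(Z_L + jZ_0·tanβl)/(Z_0 + jZ_L·tanβl)
     = 100·(343 − j78.4)/(88.4 − j67.7)

Z_in ≈ 287 + j131 Ω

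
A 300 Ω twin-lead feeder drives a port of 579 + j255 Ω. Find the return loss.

RL ≈ 7.68 dB

Γ = (279 + j255)/(879 + j255), |Γ| = 0.413
RL = −20·log₁₀|Γ| = −20·log₁₀(0.413)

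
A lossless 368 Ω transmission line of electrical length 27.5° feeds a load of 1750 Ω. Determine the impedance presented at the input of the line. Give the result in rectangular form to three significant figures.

tan(βl) = tan(27.5°) = 0.521
Z_in = Z_0·(Z_L + jZ_0·tanβl)/(Z_0 + jZ_L·tanβl)
     = 368·(1750 + j192)/(368 + j911)

Z_in ≈ 312 − j581 Ω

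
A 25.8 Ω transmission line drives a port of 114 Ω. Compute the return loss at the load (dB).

Γ = (114 − 25.8)/(114 + 25.8) = 0.631
RL = −20·log₁₀|Γ| = −20·log₁₀(0.631)

RL ≈ 4 dB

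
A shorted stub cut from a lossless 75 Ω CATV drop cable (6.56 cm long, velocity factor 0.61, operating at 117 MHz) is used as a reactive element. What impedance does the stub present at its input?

Z_in ≈ +j20.2 Ω

λ = v/f = 0.61·c / 117 MHz = 1.56 m
βl = 2π·l/λ = 2π × 0.0419 = 15.1°
tan(βl) = 0.27
For a shorted stub, Z_in = jZ_0·tan(βl)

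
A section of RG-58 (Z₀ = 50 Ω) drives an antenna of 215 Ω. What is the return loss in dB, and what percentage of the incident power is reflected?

RL ≈ 4.12 dB; 38.8% of incident power reflected

Γ = (215 − 50)/(215 + 50) = 0.623
RL = −20·log₁₀(0.623) = 4.12 dB
P_refl/P_inc = |Γ|² = 0.388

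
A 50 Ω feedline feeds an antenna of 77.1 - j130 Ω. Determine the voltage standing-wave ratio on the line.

Γ = (Z_L − Z_0)/(Z_L + Z_0) = (27.1 − j130)/(127.1 − j130)
|Γ| = 133/182 = 0.73
VSWR = (1 + |Γ|)/(1 − |Γ|) = 1.73/0.27

VSWR ≈ 6.42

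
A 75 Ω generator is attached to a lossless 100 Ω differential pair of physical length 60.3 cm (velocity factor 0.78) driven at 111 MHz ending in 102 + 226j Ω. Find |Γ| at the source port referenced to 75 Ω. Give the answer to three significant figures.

|Γ| ≈ 0.678

λ = v/f = 0.78·c / 111 MHz = 2.11 m
βl = 2π·l/λ = 2π × 0.286 = 103°
tan(βl) = -4.34
Z_in = Z_0·(Z_L + jZ_0·tanβl)/(Z_0 + jZ_L·tanβl) = 14.8 − j13.2 Ω
Γ_s = (Z_in − Z_s)/(Z_in + Z_s) = (-60.2 − j13.2)/(89.8 − j13.2), |Γ_s| = 0.678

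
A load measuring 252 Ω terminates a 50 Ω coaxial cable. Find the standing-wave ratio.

VSWR ≈ 5.04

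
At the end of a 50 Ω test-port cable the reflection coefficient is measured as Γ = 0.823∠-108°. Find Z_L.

Z_L = Z_0·(1 + Γ)/(1 − Γ) = 50·(0.746 − j0.783)/(1.25 + j0.783)

Z_L ≈ 7.38 − j35.8 Ω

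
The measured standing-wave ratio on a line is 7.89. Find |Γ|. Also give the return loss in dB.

|Γ| = (S − 1)/(S + 1) = (7.89 − 1)/(7.89 + 1) = 6.89/8.89
RL = −20·log₁₀|Γ| = −20·log₁₀(0.775)

|Γ| ≈ 0.775; return loss ≈ 2.21 dB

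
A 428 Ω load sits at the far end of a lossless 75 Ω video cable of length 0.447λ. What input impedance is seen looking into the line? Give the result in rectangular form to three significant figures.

Z_in ≈ 97.9 + j167 Ω

βl = 2π × 0.447 = 161°
tan(βl) = tan(161°) = -0.346
Z_in = Z_0·(Z_L + jZ_0·tanβl)/(Z_0 + jZ_L·tanβl)
     = 75·(428 − j25.9)/(75 − j148)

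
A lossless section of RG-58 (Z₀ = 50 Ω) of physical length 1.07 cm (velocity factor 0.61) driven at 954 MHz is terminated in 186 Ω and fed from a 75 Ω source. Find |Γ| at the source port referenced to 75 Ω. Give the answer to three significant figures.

|Γ| ≈ 0.484

λ = v/f = 0.61·c / 954 MHz = 0.192 m
βl = 2π·l/λ = 2π × 0.0558 = 20.1°
tan(βl) = 0.366
Z_in = Z_0·(Z_L + jZ_0·tanβl)/(Z_0 + jZ_L·tanβl) = 74 − j82.4 Ω
Γ_s = (Z_in − Z_s)/(Z_in + Z_s) = (-0.999 − j82.4)/(149 − j82.4), |Γ_s| = 0.484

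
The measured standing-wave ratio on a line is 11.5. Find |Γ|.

|Γ| = (S − 1)/(S + 1) = (11.5 − 1)/(11.5 + 1) = 10.5/12.5

|Γ| ≈ 0.84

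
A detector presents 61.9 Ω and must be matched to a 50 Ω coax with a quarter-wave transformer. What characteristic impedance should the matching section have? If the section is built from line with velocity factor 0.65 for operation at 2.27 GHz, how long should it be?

Z_qwt ≈ 55.6 Ω; length ≈ 2.15 cm

Z_qwt = √(Z_0·R_L) = √(50 × 61.9) = √3095
λ = 0.65·c/f = 0.0859 m, so l = λ/4 = 0.0215 m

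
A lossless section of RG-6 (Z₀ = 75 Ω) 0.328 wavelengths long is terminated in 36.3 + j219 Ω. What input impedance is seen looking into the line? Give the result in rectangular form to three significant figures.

Z_in ≈ 3.83 + j12.7 Ω

βl = 2π × 0.328 = 118°
tan(βl) = tan(118°) = -1.87
Z_in = Z_0·(Z_L + jZ_0·tanβl)/(Z_0 + jZ_L·tanβl)
     = 75·(36.3 + j78.4)/(485 − j68)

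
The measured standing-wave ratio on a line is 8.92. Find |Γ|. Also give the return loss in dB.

|Γ| = (S − 1)/(S + 1) = (8.92 − 1)/(8.92 + 1) = 7.92/9.92
RL = −20·log₁₀|Γ| = −20·log₁₀(0.798)

|Γ| ≈ 0.798; return loss ≈ 1.96 dB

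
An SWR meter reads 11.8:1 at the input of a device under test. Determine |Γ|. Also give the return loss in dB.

|Γ| = (S − 1)/(S + 1) = (11.8 − 1)/(11.8 + 1) = 10.8/12.8
RL = −20·log₁₀|Γ| = −20·log₁₀(0.844)

|Γ| ≈ 0.844; return loss ≈ 1.48 dB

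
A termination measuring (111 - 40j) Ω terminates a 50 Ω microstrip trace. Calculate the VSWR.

VSWR ≈ 2.57

Γ = (Z_L − Z_0)/(Z_L + Z_0) = (61 − j40)/(161 − j40)
|Γ| = 72.9/166 = 0.44
VSWR = (1 + |Γ|)/(1 − |Γ|) = 1.44/0.56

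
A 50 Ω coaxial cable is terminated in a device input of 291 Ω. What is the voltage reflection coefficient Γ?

Γ = (Z_L − Z_0)/(Z_L + Z_0) = (291 − 50)/(291 + 50) = 241/341

Γ = 0.707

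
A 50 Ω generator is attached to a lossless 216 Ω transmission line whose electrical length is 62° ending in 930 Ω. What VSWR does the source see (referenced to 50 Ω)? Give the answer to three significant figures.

tan(βl) = 1.88
Z_in = Z_0·(Z_L + jZ_0·tanβl)/(Z_0 + jZ_L·tanβl) = 63.4 − j107 Ω
Γ_s = (Z_in − Z_s)/(Z_in + Z_s) = (13.4 − j107)/(113 − j107), |Γ_s| = 0.692
VSWR = (1 + |Γ_s|)/(1 − |Γ_s|)

VSWR ≈ 5.49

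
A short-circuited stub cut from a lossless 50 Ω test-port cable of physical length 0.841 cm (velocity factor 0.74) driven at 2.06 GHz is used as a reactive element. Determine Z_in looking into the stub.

Z_in ≈ +j26.7 Ω

λ = v/f = 0.74·c / 2.06 GHz = 0.108 m
βl = 2π·l/λ = 2π × 0.078 = 28.1°
tan(βl) = 0.534
For a short-circuited stub, Z_in = jZ_0·tan(βl)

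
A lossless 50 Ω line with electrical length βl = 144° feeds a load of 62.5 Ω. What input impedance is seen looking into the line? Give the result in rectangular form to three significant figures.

tan(βl) = tan(144°) = -0.727
Z_in = Z_0·(Z_L + jZ_0·tanβl)/(Z_0 + jZ_L·tanβl)
     = 50·(62.5 − j36.3)/(50 − j45.4)

Z_in ≈ 52.3 + j11.2 Ω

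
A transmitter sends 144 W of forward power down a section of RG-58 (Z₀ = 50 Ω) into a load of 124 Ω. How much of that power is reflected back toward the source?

P_reflected ≈ 26 W

Γ = (124 − 50)/(124 + 50) = 0.425
|Γ|² = 0.181
P_refl = |Γ|²·P_inc = 26 W, P_del = (1 − |Γ|²)·P_inc = 118 W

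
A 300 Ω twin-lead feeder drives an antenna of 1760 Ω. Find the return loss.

RL ≈ 2.99 dB

Γ = (1760 − 300)/(1760 + 300) = 0.709
RL = −20·log₁₀|Γ| = −20·log₁₀(0.709)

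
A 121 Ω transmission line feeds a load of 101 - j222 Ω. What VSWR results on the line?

VSWR ≈ 5.9

Γ = (Z_L − Z_0)/(Z_L + Z_0) = (-20 − j222)/(222 − j222)
|Γ| = 223/314 = 0.71
VSWR = (1 + |Γ|)/(1 − |Γ|) = 1.71/0.29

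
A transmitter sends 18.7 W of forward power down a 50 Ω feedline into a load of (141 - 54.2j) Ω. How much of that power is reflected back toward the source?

P_reflected ≈ 5.32 W

|Γ| = |(91 − j54.2)/(191 − j54.2)| = 0.533
|Γ|² = 0.285
P_refl = |Γ|²·P_inc = 5.32 W, P_del = (1 − |Γ|²)·P_inc = 13.4 W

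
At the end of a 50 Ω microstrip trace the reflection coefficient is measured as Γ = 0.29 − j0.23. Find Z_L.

Z_L ≈ 77.5 − j41.3 Ω

Z_L = Z_0·(1 + Γ)/(1 − Γ) = 50·(1.29 − j0.23)/(0.71 + j0.23)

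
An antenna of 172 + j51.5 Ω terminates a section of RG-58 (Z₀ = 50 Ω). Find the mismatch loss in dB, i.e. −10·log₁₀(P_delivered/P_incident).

mismatch loss ≈ 1.79 dB

Γ = (122 + j51.5)/(222 + j51.5), |Γ| = 0.581
|Γ|² = 0.338, so P_del/P_inc = 1 − |Γ|² = 0.662
ML = −10·log₁₀(1 − |Γ|²)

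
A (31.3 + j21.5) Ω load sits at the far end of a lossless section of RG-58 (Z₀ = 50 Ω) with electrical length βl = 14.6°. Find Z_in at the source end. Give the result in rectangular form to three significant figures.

Z_in ≈ 41 + j31.3 Ω

tan(βl) = tan(14.6°) = 0.26
Z_in = Z_0·(Z_L + jZ_0·tanβl)/(Z_0 + jZ_L·tanβl)
     = 50·(31.3 + j34.5)/(44.4 + j8.15)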